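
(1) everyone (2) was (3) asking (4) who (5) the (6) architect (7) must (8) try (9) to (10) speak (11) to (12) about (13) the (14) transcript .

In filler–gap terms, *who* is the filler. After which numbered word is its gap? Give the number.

11

In situ: The architect must try to speak to who about the transcript.
'who' functions as the object of the preposition 'to'. Fronting leaves a gap immediately after 'to':
Everyone was asking who the architect must try to speak to ___ about the transcript.
'to' is word 11.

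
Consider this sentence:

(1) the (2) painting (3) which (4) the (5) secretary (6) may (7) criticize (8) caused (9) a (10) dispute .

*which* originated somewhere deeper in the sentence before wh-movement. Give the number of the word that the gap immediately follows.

The filler 'which' is interpreted as the direct object of 'criticize'. It moves to the left edge, and the trace sits right after 'criticize':
The painting which the secretary may criticize ___ caused a dispute.
'criticize' is word 7.

7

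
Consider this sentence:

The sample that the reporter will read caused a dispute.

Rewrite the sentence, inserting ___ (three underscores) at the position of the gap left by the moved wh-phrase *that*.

The filler 'that' is interpreted as the direct object of 'read'. The gap is right after 'read'.

The sample that the reporter will read ___ caused a dispute.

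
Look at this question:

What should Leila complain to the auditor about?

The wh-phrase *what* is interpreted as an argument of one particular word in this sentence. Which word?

about

Underlying clause: Leila should complain to the auditor about what.
The filler 'what' is interpreted as the object of the preposition 'about'. It moves to the left edge, and the trace sits right after 'about':
What should Leila complain to the auditor about ___?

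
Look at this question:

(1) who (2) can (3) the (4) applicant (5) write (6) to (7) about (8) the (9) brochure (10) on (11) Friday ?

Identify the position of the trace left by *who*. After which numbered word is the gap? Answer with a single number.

Underlying clause: The applicant can write to who about the brochure on Friday.
'who' functions as the object of the preposition 'to'. Fronting leaves a gap immediately after 'to':
Who can the applicant write to ___ about the brochure on Friday?
'to' is word 6.

6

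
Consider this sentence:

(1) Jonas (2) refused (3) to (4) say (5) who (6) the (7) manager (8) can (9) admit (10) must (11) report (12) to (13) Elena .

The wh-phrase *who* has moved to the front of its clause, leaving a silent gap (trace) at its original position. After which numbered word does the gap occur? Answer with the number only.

9

Underlying clause: The manager can admit who must report to Elena.
'who' functions as the subject of the clause embedded under 'admit'. Fronting leaves a gap immediately after 'admit':
Jonas refused to say who the manager can admit ___ must report to Elena.
'admit' is word 9.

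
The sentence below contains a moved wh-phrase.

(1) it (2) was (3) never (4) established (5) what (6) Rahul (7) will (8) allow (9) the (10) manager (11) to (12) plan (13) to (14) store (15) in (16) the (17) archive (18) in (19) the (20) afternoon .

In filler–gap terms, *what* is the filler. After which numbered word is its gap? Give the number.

14

In situ: Rahul will allow the manager to plan to store what in the archive in the afternoon.
'what' is the direct object of 'store'. Fronting leaves a gap immediately after 'store':
It was never established what Rahul will allow the manager to plan to store ___ in the archive in the afternoon.
'store' is word 14.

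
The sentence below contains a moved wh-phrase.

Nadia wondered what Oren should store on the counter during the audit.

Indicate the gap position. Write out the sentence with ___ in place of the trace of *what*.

Nadia wondered what Oren should store ___ on the counter during the audit.

In situ: Oren should store what on the counter during the audit.
The filler 'what' is interpreted as the direct object of 'store'. The gap is right after 'store'.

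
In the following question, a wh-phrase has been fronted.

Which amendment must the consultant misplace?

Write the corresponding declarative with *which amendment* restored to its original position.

The consultant must misplace which amendment.

'which amendment' functions as the direct object of 'misplace'. It moves to the left edge, and the trace sits right after 'misplace':
Which amendment must the consultant misplace ___?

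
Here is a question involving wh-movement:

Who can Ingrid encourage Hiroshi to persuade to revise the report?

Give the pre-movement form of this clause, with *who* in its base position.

The filler 'who' is interpreted as the direct object of 'persuade'. Fronting leaves a gap immediately after 'persuade':
Who can Ingrid encourage Hiroshi to persuade ___ to revise the report?

Ingrid can encourage Hiroshi to persuade who to revise the report.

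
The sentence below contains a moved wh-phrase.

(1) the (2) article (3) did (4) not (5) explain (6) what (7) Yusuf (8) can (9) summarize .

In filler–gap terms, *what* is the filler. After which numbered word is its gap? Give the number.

9

In situ: Yusuf can summarize what.
'what' is the direct object of 'summarize'. Wh-movement fronts it, leaving a gap right after 'summarize':
The article did not explain what Yusuf can summarize ___.
'summarize' is word 9.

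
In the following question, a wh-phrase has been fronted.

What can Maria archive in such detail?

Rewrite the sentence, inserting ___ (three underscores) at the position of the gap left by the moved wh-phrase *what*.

Before movement: Maria can archive what in such detail.
'what' is the direct object of 'archive'. The gap is right after 'archive'.

What can Maria archive ___ in such detail?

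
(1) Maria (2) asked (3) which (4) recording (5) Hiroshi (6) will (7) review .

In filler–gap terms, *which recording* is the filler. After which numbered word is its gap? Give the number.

Pre-movement form: Hiroshi will review which recording.
'which recording' is the direct object of 'review'. Fronting leaves a gap immediately after 'review':
Maria asked which recording Hiroshi will review ___.
'review' is word 7.

7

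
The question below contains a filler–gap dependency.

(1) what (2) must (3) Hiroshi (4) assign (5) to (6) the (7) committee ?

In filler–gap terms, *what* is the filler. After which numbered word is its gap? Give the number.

Underlying clause: Hiroshi must assign what to the committee.
'what' is the direct object of 'assign'. Fronting leaves a gap immediately after 'assign':
What must Hiroshi assign ___ to the committee?
'assign' is word 4.

4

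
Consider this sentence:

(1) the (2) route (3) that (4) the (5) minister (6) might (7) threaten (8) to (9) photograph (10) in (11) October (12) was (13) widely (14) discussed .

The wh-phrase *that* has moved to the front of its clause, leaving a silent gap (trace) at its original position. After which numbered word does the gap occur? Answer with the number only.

9

'that' functions as the direct object of 'photograph'. Wh-movement fronts it, leaving a gap right after 'photograph':
The route that the minister might threaten to photograph ___ in October was widely discussed.
'photograph' is word 9.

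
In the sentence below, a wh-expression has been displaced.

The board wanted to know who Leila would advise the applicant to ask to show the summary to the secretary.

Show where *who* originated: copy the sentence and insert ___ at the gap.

The board wanted to know who Leila would advise the applicant to ask ___ to show the summary to the secretary.

Underlying clause: Leila would advise the applicant to ask who to show the summary to the secretary.
'who' is the direct object of 'ask'. The gap is right after 'ask'.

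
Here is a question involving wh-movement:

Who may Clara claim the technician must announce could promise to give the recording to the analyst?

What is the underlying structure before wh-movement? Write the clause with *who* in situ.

The filler 'who' is interpreted as the subject of the clause embedded under 'announce'. Wh-movement fronts it, leaving a gap right after 'announce':
Who may Clara claim the technician must announce ___ could promise to give the recording to the analyst?

Clara may claim the technician must announce who could promise to give the recording to the analyst.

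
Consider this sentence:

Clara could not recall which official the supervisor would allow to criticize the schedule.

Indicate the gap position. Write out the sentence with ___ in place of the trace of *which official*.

Clara could not recall which official the supervisor would allow ___ to criticize the schedule.

In situ: The supervisor would allow which official to criticize the schedule.
'which official' is the direct object of 'allow'. The gap is right after 'allow'.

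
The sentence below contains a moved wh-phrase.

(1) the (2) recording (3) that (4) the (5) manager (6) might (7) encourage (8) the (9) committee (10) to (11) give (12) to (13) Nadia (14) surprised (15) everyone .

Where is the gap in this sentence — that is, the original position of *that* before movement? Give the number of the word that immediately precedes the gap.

'that' functions as the direct object of 'give'. Fronting leaves a gap immediately after 'give':
The recording that the manager might encourage the committee to give ___ to Nadia surprised everyone.
'give' is word 11.

11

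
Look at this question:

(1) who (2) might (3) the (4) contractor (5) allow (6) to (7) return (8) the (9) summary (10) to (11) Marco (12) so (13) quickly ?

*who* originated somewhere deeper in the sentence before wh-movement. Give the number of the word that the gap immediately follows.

Pre-movement form: The contractor might allow who to return the summary to Marco so quickly.
'who' functions as the direct object of 'allow'. Wh-movement fronts it, leaving a gap right after 'allow':
Who might the contractor allow ___ to return the summary to Marco so quickly?
'allow' is word 5.

5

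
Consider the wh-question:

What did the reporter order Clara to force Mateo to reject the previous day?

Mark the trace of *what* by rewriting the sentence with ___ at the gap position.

What did the reporter order Clara to force Mateo to reject ___ the previous day?

In situ: The reporter did order Clara to force Mateo to reject what the previous day.
'what' is the direct object of 'reject'. The gap is right after 'reject'.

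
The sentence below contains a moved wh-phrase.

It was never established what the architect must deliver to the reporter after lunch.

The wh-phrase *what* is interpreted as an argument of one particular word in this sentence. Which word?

deliver

Before movement: The architect must deliver what to the reporter after lunch.
'what' functions as the direct object of 'deliver'. Wh-movement fronts it, leaving a gap right after 'deliver':
It was never established what the architect must deliver ___ to the reporter after lunch.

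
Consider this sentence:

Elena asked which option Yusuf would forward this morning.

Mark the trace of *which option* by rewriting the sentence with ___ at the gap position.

Elena asked which option Yusuf would forward ___ this morning.

In situ: Yusuf would forward which option this morning.
'which option' functions as the direct object of 'forward'. The gap is right after 'forward'.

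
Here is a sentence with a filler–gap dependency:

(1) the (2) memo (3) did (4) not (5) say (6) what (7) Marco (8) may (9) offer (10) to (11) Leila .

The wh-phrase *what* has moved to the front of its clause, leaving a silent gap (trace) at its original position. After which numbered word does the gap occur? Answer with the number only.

9

Before movement: Marco may offer what to Leila.
'what' is the direct object of 'offer'. It moves to the left edge, and the trace sits right after 'offer':
The memo did not say what Marco may offer ___ to Leila.
'offer' is word 9.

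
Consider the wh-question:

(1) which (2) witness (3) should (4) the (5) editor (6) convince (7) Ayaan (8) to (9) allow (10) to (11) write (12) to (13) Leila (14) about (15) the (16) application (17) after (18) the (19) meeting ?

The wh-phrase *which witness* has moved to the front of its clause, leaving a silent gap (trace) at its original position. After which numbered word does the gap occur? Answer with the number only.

Before movement: The editor should convince Ayaan to allow which witness to write to Leila about the application after the meeting.
The filler 'which witness' is interpreted as the direct object of 'allow'. Fronting leaves a gap immediately after 'allow':
Which witness should the editor convince Ayaan to allow ___ to write to Leila about the application after the meeting?
'allow' is word 9.

9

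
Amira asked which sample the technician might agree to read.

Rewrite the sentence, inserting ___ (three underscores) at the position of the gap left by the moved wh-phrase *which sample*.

In situ: The technician might agree to read which sample.
'which sample' is the direct object of 'read'. The gap is right after 'read'.

Amira asked which sample the technician might agree to read ___.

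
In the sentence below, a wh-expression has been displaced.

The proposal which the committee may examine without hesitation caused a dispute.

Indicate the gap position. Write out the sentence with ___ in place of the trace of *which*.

The proposal which the committee may examine ___ without hesitation caused a dispute.

'which' is the direct object of 'examine'. The gap is right after 'examine'.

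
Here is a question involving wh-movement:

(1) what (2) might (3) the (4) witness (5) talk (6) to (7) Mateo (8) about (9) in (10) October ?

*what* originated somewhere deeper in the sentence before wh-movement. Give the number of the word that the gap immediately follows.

Before movement: The witness might talk to Mateo about what in October.
'what' is the object of the preposition 'about'. Fronting leaves a gap immediately after 'about':
What might the witness talk to Mateo about ___ in October?
'about' is word 8.

8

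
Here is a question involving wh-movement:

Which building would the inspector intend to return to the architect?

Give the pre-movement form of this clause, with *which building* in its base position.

The inspector would intend to return which building to the architect.

The filler 'which building' is interpreted as the direct object of 'return'. Fronting leaves a gap immediately after 'return':
Which building would the inspector intend to return ___ to the architect?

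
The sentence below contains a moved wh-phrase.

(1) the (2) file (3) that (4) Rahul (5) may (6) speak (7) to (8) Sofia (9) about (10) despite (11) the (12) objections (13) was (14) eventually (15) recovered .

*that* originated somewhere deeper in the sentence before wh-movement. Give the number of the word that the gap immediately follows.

'that' functions as the object of the preposition 'about'. It moves to the left edge, and the trace sits right after 'about':
The file that Rahul may speak to Sofia about ___ despite the objections was eventually recovered.
'about' is word 9.

9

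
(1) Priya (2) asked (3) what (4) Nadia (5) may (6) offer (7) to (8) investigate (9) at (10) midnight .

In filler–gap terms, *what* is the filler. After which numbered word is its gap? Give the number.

8

Before movement: Nadia may offer to investigate what at midnight.
'what' functions as the direct object of 'investigate'. It moves to the left edge, and the trace sits right after 'investigate':
Priya asked what Nadia may offer to investigate ___ at midnight.
'investigate' is word 8.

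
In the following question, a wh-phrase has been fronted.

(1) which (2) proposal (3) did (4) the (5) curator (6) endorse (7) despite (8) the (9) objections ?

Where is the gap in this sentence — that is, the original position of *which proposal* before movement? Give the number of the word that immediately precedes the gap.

In situ: The curator did endorse which proposal despite the objections.
'which proposal' functions as the direct object of 'endorse'. Wh-movement fronts it, leaving a gap right after 'endorse':
Which proposal did the curator endorse ___ despite the objections?
'endorse' is word 6.

6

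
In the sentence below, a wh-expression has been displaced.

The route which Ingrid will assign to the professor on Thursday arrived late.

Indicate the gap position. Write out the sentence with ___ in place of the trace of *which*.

'which' functions as the direct object of 'assign'. The gap is right after 'assign'.

The route which Ingrid will assign ___ to the professor on Thursday arrived late.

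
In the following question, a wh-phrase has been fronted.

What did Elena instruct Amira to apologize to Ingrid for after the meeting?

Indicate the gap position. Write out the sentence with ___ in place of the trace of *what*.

Underlying clause: Elena did instruct Amira to apologize to Ingrid for what after the meeting.
'what' functions as the object of the preposition 'for'. The gap is right after 'for'.

What did Elena instruct Amira to apologize to Ingrid for ___ after the meeting?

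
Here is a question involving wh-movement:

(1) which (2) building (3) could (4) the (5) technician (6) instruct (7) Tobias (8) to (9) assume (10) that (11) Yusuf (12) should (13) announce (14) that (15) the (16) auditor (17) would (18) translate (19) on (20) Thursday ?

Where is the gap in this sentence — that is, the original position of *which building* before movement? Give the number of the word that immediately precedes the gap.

Before movement: The technician could instruct Tobias to assume that Yusuf should announce that the auditor would translate which building on Thursday.
The filler 'which building' is interpreted as the direct object of 'translate'. It moves to the left edge, and the trace sits right after 'translate':
Which building could the technician instruct Tobias to assume that Yusuf should announce that the auditor would translate ___ on Thursday?
'translate' is word 18.

18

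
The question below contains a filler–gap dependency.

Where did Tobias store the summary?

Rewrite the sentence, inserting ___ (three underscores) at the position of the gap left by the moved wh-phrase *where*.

Before movement: Tobias did store the summary where.
'where' functions as the locative complement of 'store'. The gap is right after 'summary'.

Where did Tobias store the summary ___?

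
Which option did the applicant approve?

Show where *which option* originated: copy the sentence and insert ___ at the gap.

Pre-movement form: The applicant did approve which option.
'which option' functions as the direct object of 'approve'. The gap is right after 'approve'.

Which option did the applicant approve ___?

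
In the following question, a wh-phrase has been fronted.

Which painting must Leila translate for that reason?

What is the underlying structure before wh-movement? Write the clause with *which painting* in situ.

The filler 'which painting' is interpreted as the direct object of 'translate'. Wh-movement fronts it, leaving a gap right after 'translate':
Which painting must Leila translate ___ for that reason?

Leila must translate which painting for that reason.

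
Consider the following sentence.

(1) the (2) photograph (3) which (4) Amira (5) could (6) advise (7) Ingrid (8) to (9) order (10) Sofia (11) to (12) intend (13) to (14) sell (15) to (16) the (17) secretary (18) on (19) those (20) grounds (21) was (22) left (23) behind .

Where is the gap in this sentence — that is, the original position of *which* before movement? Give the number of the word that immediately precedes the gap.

'which' functions as the direct object of 'sell'. Fronting leaves a gap immediately after 'sell':
The photograph which Amira could advise Ingrid to order Sofia to intend to sell ___ to the secretary on those grounds was left behind.
'sell' is word 14.

14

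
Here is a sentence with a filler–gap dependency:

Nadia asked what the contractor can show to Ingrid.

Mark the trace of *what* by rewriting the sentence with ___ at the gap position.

Before movement: The contractor can show what to Ingrid.
'what' functions as the direct object of 'show'. The gap is right after 'show'.

Nadia asked what the contractor can show ___ to Ingrid.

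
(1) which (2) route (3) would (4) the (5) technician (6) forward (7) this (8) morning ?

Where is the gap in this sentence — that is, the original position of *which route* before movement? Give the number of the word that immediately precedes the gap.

Pre-movement form: The technician would forward which route this morning.
'which route' functions as the direct object of 'forward'. Wh-movement fronts it, leaving a gap right after 'forward':
Which route would the technician forward ___ this morning?
'forward' is word 6.

6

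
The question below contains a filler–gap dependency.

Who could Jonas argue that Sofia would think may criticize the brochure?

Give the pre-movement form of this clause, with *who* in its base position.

'who' is the subject of the clause embedded under 'think'. It moves to the left edge, and the trace sits right after 'think':
Who could Jonas argue that Sofia would think ___ may criticize the brochure?

Jonas could argue that Sofia would think who may criticize the brochure.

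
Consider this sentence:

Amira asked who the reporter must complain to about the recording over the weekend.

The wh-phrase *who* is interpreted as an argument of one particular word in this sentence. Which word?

to

Before movement: The reporter must complain to who about the recording over the weekend.
'who' functions as the object of the preposition 'to'. Fronting leaves a gap immediately after 'to':
Amira asked who the reporter must complain to ___ about the recording over the weekend.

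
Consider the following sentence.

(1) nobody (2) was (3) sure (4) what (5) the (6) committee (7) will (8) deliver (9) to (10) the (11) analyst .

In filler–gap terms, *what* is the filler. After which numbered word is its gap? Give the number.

8

Pre-movement form: The committee will deliver what to the analyst.
'what' functions as the direct object of 'deliver'. It moves to the left edge, and the trace sits right after 'deliver':
Nobody was sure what the committee will deliver ___ to the analyst.
'deliver' is word 8.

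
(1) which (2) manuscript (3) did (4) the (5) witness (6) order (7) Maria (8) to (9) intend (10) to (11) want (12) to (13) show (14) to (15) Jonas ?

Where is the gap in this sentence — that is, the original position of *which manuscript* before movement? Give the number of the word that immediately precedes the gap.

Before movement: The witness did order Maria to intend to want to show which manuscript to Jonas.
The filler 'which manuscript' is interpreted as the direct object of 'show'. Fronting leaves a gap immediately after 'show':
Which manuscript did the witness order Maria to intend to want to show ___ to Jonas?
'show' is word 13.

13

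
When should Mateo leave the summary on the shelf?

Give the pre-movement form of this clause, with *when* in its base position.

Mateo should leave the summary on the shelf when.

The filler 'when' is interpreted as the temporal adjunct. It moves to the left edge, and the trace sits right after 'shelf':
When should Mateo leave the summary on the shelf ___?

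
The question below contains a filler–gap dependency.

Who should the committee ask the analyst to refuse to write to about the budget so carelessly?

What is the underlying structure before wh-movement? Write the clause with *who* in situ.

'who' functions as the object of the preposition 'to'. It moves to the left edge, and the trace sits right after 'to':
Who should the committee ask the analyst to refuse to write to ___ about the budget so carelessly?

The committee should ask the analyst to refuse to write to who about the budget so carelessly.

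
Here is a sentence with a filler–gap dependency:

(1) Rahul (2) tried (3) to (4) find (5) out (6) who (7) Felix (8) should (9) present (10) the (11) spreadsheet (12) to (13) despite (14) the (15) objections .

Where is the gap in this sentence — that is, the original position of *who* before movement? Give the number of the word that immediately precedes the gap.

12

Before movement: Felix should present the spreadsheet to who despite the objections.
'who' functions as the object of the preposition 'to' (recipient of 'present'). Wh-movement fronts it, leaving a gap right after 'to':
Rahul tried to find out who Felix should present the spreadsheet to ___ despite the objections.
'to' is word 12.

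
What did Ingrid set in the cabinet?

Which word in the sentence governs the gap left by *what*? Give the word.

Before movement: Ingrid did set what in the cabinet.
'what' is the direct object of 'set'. Fronting leaves a gap immediately after 'set':
What did Ingrid set ___ in the cabinet?

set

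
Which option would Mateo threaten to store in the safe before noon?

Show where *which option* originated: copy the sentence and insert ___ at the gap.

Which option would Mateo threaten to store ___ in the safe before noon?

Before movement: Mateo would threaten to store which option in the safe before noon.
The filler 'which option' is interpreted as the direct object of 'store'. The gap is right after 'store'.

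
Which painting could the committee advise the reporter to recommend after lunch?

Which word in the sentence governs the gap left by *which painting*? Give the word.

Underlying clause: The committee could advise the reporter to recommend which painting after lunch.
'which painting' is the direct object of 'recommend'. It moves to the left edge, and the trace sits right after 'recommend':
Which painting could the committee advise the reporter to recommend ___ after lunch?

recommend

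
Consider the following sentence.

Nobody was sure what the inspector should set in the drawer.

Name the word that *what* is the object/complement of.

set

Before movement: The inspector should set what in the drawer.
'what' functions as the direct object of 'set'. Fronting leaves a gap immediately after 'set':
Nobody was sure what the inspector should set ___ in the drawer.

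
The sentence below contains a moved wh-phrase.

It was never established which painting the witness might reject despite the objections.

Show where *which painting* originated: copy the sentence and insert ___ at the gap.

It was never established which painting the witness might reject ___ despite the objections.

Pre-movement form: The witness might reject which painting despite the objections.
The filler 'which painting' is interpreted as the direct object of 'reject'. The gap is right after 'reject'.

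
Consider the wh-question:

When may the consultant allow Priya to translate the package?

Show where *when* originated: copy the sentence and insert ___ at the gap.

Before movement: The consultant may allow Priya to translate the package when.
'when' is the temporal adjunct. The gap is right after 'package'.

When may the consultant allow Priya to translate the package ___?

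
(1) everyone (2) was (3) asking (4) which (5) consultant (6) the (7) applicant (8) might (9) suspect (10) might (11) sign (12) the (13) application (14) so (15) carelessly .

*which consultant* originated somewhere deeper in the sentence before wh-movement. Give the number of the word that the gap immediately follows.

Underlying clause: The applicant might suspect which consultant might sign the application so carelessly.
'which consultant' is the subject of the clause embedded under 'suspect'. It moves to the left edge, and the trace sits right after 'suspect':
Everyone was asking which consultant the applicant might suspect ___ might sign the application so carelessly.
'suspect' is word 9.

9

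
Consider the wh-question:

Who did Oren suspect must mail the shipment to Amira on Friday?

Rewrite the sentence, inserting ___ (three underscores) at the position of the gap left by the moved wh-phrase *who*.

In situ: Oren did suspect who must mail the shipment to Amira on Friday.
'who' functions as the subject of the clause embedded under 'suspect'. The gap is right after 'suspect'.

Who did Oren suspect ___ must mail the shipment to Amira on Friday?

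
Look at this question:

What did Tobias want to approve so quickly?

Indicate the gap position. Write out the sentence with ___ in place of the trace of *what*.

Underlying clause: Tobias did want to approve what so quickly.
The filler 'what' is interpreted as the direct object of 'approve'. The gap is right after 'approve'.

What did Tobias want to approve ___ so quickly?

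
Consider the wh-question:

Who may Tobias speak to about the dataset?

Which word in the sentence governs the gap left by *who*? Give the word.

Underlying clause: Tobias may speak to who about the dataset.
'who' functions as the object of the preposition 'to'. It moves to the left edge, and the trace sits right after 'to':
Who may Tobias speak to ___ about the dataset?

to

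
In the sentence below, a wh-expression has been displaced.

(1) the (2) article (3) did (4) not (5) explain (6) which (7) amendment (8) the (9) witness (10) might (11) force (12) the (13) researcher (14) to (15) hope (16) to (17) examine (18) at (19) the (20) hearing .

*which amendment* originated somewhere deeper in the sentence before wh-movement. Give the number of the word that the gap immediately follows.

In situ: The witness might force the researcher to hope to examine which amendment at the hearing.
'which amendment' functions as the direct object of 'examine'. Wh-movement fronts it, leaving a gap right after 'examine':
The article did not explain which amendment the witness might force the researcher to hope to examine ___ at the hearing.
'examine' is word 17.

17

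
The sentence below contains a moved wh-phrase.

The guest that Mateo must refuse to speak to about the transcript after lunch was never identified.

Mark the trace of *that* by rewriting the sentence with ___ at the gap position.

'that' functions as the object of the preposition 'to'. The gap is right after 'to'.

The guest that Mateo must refuse to speak to ___ about the transcript after lunch was never identified.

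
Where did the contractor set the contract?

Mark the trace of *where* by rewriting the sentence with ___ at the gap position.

Pre-movement form: The contractor did set the contract where.
'where' functions as the locative complement of 'set'. The gap is right after 'contract'.

Where did the contractor set the contract ___?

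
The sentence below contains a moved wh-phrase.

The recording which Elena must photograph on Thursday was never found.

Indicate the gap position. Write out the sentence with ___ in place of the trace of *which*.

The recording which Elena must photograph ___ on Thursday was never found.

'which' is the direct object of 'photograph'. The gap is right after 'photograph'.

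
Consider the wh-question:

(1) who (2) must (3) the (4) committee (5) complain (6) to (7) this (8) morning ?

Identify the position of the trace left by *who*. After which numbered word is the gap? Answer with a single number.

6

In situ: The committee must complain to who this morning.
The filler 'who' is interpreted as the object of the preposition 'to'. It moves to the left edge, and the trace sits right after 'to':
Who must the committee complain to ___ this morning?
'to' is word 6.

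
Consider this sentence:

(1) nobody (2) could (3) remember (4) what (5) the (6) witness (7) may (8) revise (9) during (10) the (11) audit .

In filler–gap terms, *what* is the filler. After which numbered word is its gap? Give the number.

Pre-movement form: The witness may revise what during the audit.
'what' is the direct object of 'revise'. It moves to the left edge, and the trace sits right after 'revise':
Nobody could remember what the witness may revise ___ during the audit.
'revise' is word 8.

8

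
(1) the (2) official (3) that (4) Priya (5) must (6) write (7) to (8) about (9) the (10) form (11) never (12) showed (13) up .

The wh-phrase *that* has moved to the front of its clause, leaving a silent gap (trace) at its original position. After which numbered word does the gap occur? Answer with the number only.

The filler 'that' is interpreted as the object of the preposition 'to'. Fronting leaves a gap immediately after 'to':
The official that Priya must write to ___ about the form never showed up.
'to' is word 7.

7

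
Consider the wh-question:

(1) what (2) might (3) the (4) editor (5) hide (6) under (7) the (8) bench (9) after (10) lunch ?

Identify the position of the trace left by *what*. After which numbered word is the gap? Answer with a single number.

5

Before movement: The editor might hide what under the bench after lunch.
The filler 'what' is interpreted as the direct object of 'hide'. It moves to the left edge, and the trace sits right after 'hide':
What might the editor hide ___ under the bench after lunch?
'hide' is word 5.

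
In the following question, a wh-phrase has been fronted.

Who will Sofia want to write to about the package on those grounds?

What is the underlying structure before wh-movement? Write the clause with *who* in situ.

'who' is the object of the preposition 'to'. Wh-movement fronts it, leaving a gap right after 'to':
Who will Sofia want to write to ___ about the package on those grounds?

Sofia will want to write to who about the package on those grounds.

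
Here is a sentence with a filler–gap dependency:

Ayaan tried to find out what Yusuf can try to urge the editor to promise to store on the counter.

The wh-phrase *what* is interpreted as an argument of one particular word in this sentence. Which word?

Before movement: Yusuf can try to urge the editor to promise to store what on the counter.
The filler 'what' is interpreted as the direct object of 'store'. It moves to the left edge, and the trace sits right after 'store':
Ayaan tried to find out what Yusuf can try to urge the editor to promise to store ___ on the counter.

store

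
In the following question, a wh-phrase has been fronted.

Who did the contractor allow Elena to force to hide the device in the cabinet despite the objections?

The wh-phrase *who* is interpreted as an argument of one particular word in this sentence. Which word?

Underlying clause: The contractor did allow Elena to force who to hide the device in the cabinet despite the objections.
'who' is the direct object of 'force'. Wh-movement fronts it, leaving a gap right after 'force':
Who did the contractor allow Elena to force ___ to hide the device in the cabinet despite the objections?

force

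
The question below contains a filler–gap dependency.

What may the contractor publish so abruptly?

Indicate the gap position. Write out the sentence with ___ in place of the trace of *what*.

Before movement: The contractor may publish what so abruptly.
'what' functions as the direct object of 'publish'. The gap is right after 'publish'.

What may the contractor publish ___ so abruptly?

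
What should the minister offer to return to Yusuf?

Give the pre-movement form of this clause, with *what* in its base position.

The filler 'what' is interpreted as the direct object of 'return'. Wh-movement fronts it, leaving a gap right after 'return':
What should the minister offer to return ___ to Yusuf?

The minister should offer to return what to Yusuf.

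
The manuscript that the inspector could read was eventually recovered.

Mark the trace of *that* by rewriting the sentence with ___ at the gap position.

The manuscript that the inspector could read ___ was eventually recovered.

'that' functions as the direct object of 'read'. The gap is right after 'read'.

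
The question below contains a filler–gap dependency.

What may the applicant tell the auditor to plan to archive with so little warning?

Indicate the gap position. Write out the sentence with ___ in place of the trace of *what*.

Before movement: The applicant may tell the auditor to plan to archive what with so little warning.
The filler 'what' is interpreted as the direct object of 'archive'. The gap is right after 'archive'.

What may the applicant tell the auditor to plan to archive ___ with so little warning?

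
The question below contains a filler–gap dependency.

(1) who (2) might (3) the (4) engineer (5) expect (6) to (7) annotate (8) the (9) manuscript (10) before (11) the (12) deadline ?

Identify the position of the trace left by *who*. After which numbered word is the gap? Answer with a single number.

Underlying clause: The engineer might expect who to annotate the manuscript before the deadline.
'who' is the direct object of 'expect'. It moves to the left edge, and the trace sits right after 'expect':
Who might the engineer expect ___ to annotate the manuscript before the deadline?
'expect' is word 5.

5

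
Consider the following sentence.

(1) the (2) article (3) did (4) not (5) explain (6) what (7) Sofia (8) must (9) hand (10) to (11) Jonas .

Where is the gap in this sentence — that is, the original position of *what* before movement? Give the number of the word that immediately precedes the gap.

Pre-movement form: Sofia must hand what to Jonas.
'what' functions as the direct object of 'hand'. Wh-movement fronts it, leaving a gap right after 'hand':
The article did not explain what Sofia must hand ___ to Jonas.
'hand' is word 9.

9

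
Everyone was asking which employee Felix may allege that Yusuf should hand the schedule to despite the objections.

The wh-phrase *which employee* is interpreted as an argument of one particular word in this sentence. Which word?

In situ: Felix may allege that Yusuf should hand the schedule to which employee despite the objections.
The filler 'which employee' is interpreted as the object of the preposition 'to' (recipient of 'hand'). It moves to the left edge, and the trace sits right after 'to':
Everyone was asking which employee Felix may allege that Yusuf should hand the schedule to ___ despite the objections.

to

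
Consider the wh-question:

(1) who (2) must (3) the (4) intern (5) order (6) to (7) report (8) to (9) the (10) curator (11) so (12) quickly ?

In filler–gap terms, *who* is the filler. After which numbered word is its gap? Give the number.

5

In situ: The intern must order who to report to the curator so quickly.
'who' is the direct object of 'order'. Wh-movement fronts it, leaving a gap right after 'order':
Who must the intern order ___ to report to the curator so quickly?
'order' is word 5.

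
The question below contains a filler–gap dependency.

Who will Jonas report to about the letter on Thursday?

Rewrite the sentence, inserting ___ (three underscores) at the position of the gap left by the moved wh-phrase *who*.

Before movement: Jonas will report to who about the letter on Thursday.
The filler 'who' is interpreted as the object of the preposition 'to'. The gap is right after 'to'.

Who will Jonas report to ___ about the letter on Thursday?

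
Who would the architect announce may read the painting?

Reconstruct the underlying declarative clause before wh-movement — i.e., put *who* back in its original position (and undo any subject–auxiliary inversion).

The filler 'who' is interpreted as the subject of the clause embedded under 'announce'. Wh-movement fronts it, leaving a gap right after 'announce':
Who would the architect announce ___ may read the painting?

The architect would announce who may read the painting.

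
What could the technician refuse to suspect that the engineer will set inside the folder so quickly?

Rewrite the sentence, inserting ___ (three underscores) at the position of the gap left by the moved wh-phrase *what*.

Underlying clause: The technician could refuse to suspect that the engineer will set what inside the folder so quickly.
'what' functions as the direct object of 'set'. The gap is right after 'set'.

What could the technician refuse to suspect that the engineer will set ___ inside the folder so quickly?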